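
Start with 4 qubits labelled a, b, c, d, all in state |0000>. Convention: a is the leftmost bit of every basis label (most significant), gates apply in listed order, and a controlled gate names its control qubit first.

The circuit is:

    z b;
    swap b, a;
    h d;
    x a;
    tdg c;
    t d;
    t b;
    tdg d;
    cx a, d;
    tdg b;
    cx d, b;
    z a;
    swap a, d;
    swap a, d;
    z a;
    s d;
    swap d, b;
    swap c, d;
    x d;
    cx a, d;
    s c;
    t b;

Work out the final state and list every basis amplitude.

After the circuit, the state carries amplitude sqrt(2)/2 on |1000>, -sqrt(2)*exp(I*pi/4)/2 on |1110>, and 0 on every other basis state. Key observation: steps 12-15 multiply out to the identity, so the circuit reduces to the remaining gates.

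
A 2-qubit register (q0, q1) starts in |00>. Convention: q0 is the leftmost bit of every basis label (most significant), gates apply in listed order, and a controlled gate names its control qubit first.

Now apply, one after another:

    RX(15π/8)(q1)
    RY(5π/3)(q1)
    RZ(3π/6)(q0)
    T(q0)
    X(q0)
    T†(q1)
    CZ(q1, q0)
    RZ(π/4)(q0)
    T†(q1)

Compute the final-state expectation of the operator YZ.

The expectation value of YZ is 0.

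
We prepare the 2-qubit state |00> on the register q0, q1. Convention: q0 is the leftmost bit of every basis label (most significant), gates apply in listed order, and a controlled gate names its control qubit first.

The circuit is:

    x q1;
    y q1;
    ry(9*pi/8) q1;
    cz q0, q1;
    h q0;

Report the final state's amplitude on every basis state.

The final amplitudes are sqrt(2)*I*sin(pi/16)/2 on |00>, -sqrt(2)*I*cos(pi/16)/2 on |01>, sqrt(2)*I*sin(pi/16)/2 on |10>, -sqrt(2)*I*cos(pi/16)/2 on |11>.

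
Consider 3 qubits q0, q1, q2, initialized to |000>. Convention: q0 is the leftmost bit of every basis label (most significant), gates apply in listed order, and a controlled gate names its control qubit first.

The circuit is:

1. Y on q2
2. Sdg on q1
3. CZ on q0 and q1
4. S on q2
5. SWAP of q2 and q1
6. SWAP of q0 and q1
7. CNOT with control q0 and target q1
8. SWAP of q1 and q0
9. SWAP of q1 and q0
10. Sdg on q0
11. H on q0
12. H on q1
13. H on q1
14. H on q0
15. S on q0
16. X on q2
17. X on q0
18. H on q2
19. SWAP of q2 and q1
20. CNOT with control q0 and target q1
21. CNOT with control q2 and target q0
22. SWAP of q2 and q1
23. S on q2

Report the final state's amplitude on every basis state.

After the circuit, the state carries amplitude -sqrt(2)/2 on |110>, sqrt(2)*I/2 on |111>, and 0 on every other basis state. Key observation: steps 10-15 multiply out to the identity, so the circuit reduces to the remaining gates.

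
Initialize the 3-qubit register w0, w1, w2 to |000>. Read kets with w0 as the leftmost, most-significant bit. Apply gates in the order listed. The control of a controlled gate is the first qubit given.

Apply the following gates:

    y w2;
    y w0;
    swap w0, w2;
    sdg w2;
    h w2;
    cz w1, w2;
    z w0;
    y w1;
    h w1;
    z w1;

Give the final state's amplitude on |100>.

|100> carries amplitude 1/2 in the final state.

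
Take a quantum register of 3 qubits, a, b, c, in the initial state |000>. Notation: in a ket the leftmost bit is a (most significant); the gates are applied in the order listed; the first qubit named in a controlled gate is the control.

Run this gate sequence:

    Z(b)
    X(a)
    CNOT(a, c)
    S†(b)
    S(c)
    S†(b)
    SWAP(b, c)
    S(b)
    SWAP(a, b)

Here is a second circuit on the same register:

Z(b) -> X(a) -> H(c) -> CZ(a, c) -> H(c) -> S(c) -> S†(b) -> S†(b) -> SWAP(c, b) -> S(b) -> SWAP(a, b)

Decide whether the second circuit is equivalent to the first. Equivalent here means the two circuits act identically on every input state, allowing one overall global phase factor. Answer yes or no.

Yes, they are equivalent — the unitaries differ by at most a global phase.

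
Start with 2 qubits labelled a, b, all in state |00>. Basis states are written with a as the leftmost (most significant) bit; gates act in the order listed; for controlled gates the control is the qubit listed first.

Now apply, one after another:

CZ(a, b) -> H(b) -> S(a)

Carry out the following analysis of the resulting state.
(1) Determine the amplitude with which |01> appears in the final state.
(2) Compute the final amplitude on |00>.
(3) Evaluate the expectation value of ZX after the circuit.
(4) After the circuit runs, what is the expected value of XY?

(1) |01> carries amplitude sqrt(2)/2 in the final state.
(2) |00> carries amplitude sqrt(2)/2 in the final state.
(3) The expectation value of ZX is 1.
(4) In the final state, XY has expectation 0.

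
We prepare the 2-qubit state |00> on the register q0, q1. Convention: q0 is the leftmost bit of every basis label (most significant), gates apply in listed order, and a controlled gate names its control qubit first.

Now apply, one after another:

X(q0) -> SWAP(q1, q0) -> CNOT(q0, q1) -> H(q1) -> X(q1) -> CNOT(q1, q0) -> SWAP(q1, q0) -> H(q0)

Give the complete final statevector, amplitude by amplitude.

The resulting statevector has amplitude -1/2 on |00>, 1/2 on |01>, -1/2 on |10>, -1/2 on |11>.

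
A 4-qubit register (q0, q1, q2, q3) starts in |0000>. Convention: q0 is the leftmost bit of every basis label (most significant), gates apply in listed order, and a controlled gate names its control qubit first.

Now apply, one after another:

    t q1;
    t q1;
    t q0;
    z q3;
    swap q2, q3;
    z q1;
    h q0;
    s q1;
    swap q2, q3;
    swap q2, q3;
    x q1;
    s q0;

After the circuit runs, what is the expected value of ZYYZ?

In the final state, ZYYZ has expectation 0. Key observation: gates 9-10 undo each other exactly, leaving only the rest of the circuit to track.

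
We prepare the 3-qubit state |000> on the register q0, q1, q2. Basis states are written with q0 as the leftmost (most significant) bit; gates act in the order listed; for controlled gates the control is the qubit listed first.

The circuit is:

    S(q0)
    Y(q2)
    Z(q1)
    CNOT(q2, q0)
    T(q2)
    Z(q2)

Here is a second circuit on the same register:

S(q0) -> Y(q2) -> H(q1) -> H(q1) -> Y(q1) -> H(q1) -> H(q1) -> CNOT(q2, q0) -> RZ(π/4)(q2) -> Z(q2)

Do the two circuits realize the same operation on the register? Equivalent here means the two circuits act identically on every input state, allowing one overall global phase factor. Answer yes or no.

No, they are not equivalent — no single phase factor reconciles the two unitaries.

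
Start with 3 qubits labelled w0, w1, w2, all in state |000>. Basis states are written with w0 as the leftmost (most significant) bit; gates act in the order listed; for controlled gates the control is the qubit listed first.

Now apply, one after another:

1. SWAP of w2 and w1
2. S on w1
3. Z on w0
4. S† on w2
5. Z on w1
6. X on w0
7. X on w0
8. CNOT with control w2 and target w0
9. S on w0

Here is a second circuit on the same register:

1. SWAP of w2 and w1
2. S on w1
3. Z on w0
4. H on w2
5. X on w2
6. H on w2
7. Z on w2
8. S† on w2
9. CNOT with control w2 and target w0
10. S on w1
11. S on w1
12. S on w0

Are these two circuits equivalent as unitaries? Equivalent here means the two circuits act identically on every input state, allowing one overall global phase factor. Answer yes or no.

Yes — the two circuits implement the same unitary up to a global phase.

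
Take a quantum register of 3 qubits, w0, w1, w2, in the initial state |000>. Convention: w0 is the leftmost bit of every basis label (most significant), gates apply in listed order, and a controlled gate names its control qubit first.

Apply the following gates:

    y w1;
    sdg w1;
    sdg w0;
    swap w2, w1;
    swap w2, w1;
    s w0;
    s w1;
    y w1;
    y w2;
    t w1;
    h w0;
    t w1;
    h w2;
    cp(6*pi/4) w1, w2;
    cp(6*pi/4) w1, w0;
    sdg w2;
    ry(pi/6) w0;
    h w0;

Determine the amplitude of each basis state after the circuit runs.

After the circuit, the state carries amplitude I*(1 + sqrt(3))/4 on |000>, -sqrt(3)/4 - 1/4 on |001>, 0 on |010>, 0 on |011>, I*(1 - sqrt(3))/4 on |100>, -1/4 + sqrt(3)/4 on |101>, 0 on |110>, 0 on |111>. Key observation: the block from step 1 through step 8 cancels to the identity and can be dropped.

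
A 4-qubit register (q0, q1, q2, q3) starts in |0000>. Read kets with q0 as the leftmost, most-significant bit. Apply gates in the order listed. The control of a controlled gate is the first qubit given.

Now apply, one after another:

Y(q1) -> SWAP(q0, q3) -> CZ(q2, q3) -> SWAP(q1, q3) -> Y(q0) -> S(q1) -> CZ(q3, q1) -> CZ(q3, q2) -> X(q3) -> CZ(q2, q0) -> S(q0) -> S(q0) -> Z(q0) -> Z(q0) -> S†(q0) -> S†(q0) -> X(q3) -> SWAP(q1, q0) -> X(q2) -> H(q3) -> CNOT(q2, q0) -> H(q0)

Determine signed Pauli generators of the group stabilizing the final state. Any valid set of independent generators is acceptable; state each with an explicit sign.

One valid set of independent stabilizer generators is -XIII, -IIIX, -IZII, -IIZI (any independent generating set of the same group is equally correct). Key observation: gates 11-16 undo each other exactly, leaving only the rest of the circuit to track.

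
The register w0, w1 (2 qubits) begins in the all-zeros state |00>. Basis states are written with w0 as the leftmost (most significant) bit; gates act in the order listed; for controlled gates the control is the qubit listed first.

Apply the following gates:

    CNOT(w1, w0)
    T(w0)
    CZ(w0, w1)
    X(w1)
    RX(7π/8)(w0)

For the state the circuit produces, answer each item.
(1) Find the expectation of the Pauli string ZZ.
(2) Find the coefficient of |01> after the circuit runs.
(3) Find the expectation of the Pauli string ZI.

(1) In the final state, ZZ has expectation sqrt(sqrt(2) + 2)/2.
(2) The final state's coefficient on |01> equals cos(7*pi/16).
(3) The expectation value of ZI is -sqrt(sqrt(2) + 2)/2.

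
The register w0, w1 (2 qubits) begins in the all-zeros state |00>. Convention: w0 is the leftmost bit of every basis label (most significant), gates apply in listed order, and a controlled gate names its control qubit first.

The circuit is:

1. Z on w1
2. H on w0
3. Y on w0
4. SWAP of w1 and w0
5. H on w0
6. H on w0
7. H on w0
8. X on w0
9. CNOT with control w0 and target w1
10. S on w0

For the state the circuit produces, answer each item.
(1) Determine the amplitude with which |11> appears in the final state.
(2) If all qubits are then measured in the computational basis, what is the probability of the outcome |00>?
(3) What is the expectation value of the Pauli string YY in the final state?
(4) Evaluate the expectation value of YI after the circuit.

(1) The final state's coefficient on |11> equals 1/2. Key observation: gates 5-6 undo each other exactly, leaving only the rest of the circuit to track.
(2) A full measurement returns |00> with probability 1/4.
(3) The expectation value of YY is 0.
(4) The expectation value of YI is -1.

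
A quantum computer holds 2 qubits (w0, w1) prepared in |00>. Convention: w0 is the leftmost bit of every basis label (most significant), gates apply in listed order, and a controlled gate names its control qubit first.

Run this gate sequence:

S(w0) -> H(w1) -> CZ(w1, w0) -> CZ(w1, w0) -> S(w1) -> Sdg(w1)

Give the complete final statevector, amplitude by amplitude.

The resulting statevector has amplitude sqrt(2)/2 on |00>, sqrt(2)/2 on |01>, 0 on |10>, 0 on |11>.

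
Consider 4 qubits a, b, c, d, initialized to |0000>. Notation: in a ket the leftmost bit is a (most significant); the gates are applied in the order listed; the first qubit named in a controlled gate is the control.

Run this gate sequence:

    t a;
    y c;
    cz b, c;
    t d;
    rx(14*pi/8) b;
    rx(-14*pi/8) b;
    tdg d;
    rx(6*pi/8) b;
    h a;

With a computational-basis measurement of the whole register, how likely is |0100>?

Outcome |0100> occurs with probability 0. Key observation: steps 4-7 multiply out to the identity, so the circuit reduces to the remaining gates.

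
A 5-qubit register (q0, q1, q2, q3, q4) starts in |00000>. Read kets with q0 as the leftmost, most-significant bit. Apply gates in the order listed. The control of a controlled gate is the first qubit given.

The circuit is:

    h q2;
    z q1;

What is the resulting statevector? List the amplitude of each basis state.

The resulting statevector has amplitude sqrt(2)/2 on |00000>, sqrt(2)/2 on |00100>, and 0 on every other basis state.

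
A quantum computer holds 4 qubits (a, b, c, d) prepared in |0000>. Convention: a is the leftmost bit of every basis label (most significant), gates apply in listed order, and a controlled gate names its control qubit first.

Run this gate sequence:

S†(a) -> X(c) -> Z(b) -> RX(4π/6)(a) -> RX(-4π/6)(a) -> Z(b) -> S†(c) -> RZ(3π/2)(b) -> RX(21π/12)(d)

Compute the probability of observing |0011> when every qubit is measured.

The probability of measuring |0011> is 1/2 - sqrt(2)/4. Key observation: the block from step 3 through step 6 cancels to the identity and can be dropped.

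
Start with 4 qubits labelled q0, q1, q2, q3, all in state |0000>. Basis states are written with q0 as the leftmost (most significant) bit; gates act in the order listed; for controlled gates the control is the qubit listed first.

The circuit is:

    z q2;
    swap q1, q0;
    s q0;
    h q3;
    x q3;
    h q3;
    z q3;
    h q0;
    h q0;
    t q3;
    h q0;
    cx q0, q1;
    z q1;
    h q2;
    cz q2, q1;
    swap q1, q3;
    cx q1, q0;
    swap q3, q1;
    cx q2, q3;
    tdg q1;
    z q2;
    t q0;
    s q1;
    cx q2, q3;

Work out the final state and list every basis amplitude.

After the circuit, the state carries amplitude 1/2 on |0000>, -1/2 on |0010>, -I/2 on |1100>, -I/2 on |1110>, and 0 on every other basis state. Key observation: the block from step 4 through step 7 cancels to the identity and can be dropped.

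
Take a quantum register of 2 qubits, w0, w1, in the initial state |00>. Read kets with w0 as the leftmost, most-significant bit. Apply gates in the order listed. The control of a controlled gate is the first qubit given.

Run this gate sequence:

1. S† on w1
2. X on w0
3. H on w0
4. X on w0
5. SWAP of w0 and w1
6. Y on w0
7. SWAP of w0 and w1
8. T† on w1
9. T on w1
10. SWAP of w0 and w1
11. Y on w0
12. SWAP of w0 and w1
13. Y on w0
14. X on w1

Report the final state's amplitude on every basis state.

The resulting statevector has amplitude 0 on |00>, -sqrt(2)*I/2 on |01>, 0 on |10>, -sqrt(2)*I/2 on |11>. Key observation: steps 5-12 multiply out to the identity, so the circuit reduces to the remaining gates.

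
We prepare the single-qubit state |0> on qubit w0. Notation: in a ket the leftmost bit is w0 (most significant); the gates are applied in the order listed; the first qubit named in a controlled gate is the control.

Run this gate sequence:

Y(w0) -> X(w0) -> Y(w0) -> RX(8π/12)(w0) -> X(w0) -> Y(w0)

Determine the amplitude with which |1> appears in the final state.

The amplitude on |1> is -I/2.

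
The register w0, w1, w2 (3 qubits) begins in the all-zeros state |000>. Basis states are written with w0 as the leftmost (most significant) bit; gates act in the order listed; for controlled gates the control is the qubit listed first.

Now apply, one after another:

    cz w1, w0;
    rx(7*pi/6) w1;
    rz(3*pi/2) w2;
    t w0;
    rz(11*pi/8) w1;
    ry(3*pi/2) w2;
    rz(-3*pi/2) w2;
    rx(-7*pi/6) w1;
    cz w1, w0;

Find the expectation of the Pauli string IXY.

The observable IXY averages to (-1 + exp(3*I*pi/4))*exp(I*pi/8)/4.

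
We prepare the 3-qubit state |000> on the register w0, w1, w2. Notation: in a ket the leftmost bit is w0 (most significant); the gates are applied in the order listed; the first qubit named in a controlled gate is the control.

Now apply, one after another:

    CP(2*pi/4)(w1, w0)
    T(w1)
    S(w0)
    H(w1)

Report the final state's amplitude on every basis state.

After the circuit, the state carries amplitude sqrt(2)/2 on |000>, sqrt(2)/2 on |010>, and 0 on every other basis state.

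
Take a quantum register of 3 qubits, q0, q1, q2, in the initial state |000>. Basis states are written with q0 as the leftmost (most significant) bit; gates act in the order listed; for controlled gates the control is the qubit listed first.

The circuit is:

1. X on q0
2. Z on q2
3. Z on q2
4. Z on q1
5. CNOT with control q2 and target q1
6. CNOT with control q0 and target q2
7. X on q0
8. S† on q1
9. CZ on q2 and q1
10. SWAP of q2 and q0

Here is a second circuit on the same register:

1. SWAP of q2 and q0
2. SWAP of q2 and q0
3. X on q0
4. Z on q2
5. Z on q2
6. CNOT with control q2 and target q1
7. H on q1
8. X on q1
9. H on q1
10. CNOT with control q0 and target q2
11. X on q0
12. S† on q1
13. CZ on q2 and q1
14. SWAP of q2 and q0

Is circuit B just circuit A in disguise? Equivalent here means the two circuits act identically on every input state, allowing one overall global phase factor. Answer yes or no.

No, they are not equivalent — no single phase factor reconciles the two unitaries.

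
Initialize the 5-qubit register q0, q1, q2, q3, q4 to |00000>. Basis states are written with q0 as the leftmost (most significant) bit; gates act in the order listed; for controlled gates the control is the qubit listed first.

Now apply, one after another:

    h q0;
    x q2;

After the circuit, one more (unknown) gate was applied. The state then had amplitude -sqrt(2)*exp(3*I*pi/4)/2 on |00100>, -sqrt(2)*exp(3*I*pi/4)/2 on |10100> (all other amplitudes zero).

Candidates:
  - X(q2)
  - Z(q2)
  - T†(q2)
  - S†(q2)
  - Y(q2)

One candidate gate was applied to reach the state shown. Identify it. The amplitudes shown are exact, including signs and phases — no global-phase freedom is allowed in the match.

It was T†(q2) that produced the state shown.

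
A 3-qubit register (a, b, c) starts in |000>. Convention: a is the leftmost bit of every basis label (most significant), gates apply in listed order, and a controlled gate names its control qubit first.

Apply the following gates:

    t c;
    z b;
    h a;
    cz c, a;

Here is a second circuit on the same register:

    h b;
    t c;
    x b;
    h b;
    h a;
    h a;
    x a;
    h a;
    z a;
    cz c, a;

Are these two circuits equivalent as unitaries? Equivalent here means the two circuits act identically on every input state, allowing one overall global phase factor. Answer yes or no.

Yes — the two circuits implement the same unitary up to a global phase.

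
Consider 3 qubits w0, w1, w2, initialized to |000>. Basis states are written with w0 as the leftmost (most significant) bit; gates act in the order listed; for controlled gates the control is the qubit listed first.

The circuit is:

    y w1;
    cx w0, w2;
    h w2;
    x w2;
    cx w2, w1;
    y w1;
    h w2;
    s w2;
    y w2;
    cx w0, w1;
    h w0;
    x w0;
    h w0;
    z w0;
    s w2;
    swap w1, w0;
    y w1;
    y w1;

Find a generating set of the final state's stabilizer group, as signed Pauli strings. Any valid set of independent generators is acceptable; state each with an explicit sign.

The stabilizer group can be generated by +XIZ, -ZIX, +IZI, among other valid generating sets. Key observation: the block from step 11 through step 14 cancels to the identity and can be dropped.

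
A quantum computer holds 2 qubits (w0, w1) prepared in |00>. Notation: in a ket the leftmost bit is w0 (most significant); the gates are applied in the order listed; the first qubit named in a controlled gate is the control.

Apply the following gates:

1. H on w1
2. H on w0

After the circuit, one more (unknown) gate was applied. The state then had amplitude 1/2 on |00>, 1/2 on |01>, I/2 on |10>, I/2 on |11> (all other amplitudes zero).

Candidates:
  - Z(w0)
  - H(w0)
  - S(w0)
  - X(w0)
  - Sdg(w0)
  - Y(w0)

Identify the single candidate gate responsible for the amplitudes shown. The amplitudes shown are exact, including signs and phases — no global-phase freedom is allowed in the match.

The applied gate was S(w0).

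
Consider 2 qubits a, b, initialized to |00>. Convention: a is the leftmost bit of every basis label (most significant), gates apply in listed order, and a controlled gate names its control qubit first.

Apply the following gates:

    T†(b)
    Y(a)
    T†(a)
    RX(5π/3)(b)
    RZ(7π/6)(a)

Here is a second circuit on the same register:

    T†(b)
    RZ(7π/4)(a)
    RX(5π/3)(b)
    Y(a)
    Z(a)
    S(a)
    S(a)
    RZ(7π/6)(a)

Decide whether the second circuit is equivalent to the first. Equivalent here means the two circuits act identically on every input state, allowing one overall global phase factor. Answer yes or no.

No — the two circuits implement different unitaries, even allowing a global phase.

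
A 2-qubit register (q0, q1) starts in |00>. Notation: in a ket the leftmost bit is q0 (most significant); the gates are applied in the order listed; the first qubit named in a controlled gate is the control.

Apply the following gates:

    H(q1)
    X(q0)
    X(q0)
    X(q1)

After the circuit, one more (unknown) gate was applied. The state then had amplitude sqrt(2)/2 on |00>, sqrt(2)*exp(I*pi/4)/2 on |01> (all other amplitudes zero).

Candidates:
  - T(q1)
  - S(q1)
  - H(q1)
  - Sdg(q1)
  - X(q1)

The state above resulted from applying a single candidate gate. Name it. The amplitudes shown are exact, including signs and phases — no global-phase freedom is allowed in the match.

The applied gate was T(q1).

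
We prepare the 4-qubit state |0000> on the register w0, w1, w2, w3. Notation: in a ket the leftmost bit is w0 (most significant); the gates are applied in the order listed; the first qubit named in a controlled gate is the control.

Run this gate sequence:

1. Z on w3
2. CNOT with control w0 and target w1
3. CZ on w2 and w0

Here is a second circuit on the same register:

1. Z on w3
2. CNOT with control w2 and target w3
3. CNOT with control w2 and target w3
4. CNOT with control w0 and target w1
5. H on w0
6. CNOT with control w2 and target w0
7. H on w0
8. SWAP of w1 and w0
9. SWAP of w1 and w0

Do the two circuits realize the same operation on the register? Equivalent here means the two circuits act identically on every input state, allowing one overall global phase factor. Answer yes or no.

Yes: on every input state the two circuits agree up to one overall phase factor.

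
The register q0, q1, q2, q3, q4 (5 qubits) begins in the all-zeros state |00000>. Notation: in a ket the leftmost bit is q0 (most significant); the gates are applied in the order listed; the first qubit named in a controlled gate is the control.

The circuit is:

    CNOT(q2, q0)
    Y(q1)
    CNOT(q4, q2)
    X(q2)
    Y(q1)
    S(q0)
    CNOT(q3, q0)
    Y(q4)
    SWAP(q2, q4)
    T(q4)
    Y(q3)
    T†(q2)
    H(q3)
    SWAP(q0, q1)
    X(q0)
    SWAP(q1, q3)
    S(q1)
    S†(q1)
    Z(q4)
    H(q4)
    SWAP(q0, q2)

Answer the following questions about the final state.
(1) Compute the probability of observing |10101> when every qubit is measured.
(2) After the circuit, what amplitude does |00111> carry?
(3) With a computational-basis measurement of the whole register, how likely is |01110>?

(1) The probability of measuring |10101> is 1/4. Key observation: the block from step 17 through step 18 cancels to the identity and can be dropped.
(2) |00111> carries amplitude 0 in the final state.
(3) Outcome |01110> occurs with probability 0.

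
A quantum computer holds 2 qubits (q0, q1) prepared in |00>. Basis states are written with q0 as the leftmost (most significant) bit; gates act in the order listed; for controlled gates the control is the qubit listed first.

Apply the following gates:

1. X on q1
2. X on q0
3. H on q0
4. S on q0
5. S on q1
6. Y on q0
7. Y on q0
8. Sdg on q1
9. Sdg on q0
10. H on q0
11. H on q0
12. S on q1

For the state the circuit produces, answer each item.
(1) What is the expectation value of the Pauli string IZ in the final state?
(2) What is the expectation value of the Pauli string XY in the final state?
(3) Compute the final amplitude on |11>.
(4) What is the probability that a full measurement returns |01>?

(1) The observable IZ averages to -1. Key observation: gates 3-10 undo each other exactly, leaving only the rest of the circuit to track.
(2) The expectation value of XY is 0.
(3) The amplitude on |11> is -sqrt(2)*I/2.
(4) Outcome |01> occurs with probability 1/2.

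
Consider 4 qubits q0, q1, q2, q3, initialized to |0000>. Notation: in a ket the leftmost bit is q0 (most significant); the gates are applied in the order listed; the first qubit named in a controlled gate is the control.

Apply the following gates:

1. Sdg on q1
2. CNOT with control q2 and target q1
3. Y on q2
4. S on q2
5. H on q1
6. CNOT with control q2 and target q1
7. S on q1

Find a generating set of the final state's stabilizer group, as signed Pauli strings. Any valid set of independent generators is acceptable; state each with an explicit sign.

One valid set of independent stabilizer generators is +IYII, +ZIII, -IIZI, +IIIZ (any independent generating set of the same group is equally correct).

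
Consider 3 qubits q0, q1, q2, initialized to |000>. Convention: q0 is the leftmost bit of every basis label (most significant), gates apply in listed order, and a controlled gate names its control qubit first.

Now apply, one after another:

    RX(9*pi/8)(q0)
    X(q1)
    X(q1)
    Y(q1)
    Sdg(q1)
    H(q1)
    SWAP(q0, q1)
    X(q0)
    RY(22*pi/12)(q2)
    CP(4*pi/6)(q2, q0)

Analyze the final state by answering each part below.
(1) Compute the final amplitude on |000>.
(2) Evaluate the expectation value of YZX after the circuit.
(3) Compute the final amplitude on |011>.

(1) |000> carries amplitude -(1 + sqrt(3))*sin(pi/16)/4 in the final state.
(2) The expectation value of YZX is -sqrt(3*sqrt(2) + 6)/16.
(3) |011> carries amplitude I*(-1 + sqrt(3))*cos(pi/16)/4 in the final state.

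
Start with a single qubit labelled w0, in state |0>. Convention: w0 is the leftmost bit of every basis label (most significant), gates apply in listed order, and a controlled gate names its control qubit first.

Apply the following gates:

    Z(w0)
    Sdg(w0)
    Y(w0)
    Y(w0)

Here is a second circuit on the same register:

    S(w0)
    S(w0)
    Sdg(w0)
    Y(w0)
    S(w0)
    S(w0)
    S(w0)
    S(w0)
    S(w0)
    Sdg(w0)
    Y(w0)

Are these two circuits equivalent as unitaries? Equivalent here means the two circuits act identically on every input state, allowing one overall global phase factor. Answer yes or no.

Yes — the two circuits implement the same unitary up to a global phase.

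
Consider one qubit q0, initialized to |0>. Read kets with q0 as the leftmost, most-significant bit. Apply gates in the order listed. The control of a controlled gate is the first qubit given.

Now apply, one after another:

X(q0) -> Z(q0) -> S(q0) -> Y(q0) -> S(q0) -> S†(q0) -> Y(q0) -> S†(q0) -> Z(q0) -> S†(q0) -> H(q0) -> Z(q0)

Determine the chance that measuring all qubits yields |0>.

Outcome |0> occurs with probability 1/2. Key observation: gates 2-9 undo each other exactly, leaving only the rest of the circuit to track.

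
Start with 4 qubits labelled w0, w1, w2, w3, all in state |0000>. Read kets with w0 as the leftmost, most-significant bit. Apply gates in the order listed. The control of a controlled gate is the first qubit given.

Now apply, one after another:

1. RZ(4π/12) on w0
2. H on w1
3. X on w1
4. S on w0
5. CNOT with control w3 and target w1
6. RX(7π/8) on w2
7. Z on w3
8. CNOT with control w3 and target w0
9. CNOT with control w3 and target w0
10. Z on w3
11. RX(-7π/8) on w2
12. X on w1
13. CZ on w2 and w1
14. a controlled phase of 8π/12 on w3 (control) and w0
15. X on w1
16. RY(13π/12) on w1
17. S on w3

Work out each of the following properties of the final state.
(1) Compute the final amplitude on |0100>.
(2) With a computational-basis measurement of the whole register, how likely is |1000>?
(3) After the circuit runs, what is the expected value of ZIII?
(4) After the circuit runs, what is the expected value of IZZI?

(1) The final state's coefficient on |0100> equals sqrt(6)*sqrt(sqrt(2)/4 + 1/2)*exp(-I*pi/6)*sin(7*pi/16)**2/4 + sqrt(6)*sqrt(1/2 - sqrt(2)/4)*exp(-I*pi/6)*sin(7*pi/16)**2/4 + sqrt(2)*sqrt(1/2 - sqrt(2)/4)*exp(-I*pi/6)*sin(7*pi/16)**2/4 + sqrt(6)*sqrt(sqrt(2)/4 + 1/2)*exp(-I*pi/6)*cos(7*pi/16)**2/4 + sqrt(6)*sqrt(1/2 - sqrt(2)/4)*exp(-I*pi/6)*cos(7*pi/16)**2/4 + sqrt(2)*sqrt(1/2 - sqrt(2)/4)*exp(-I*pi/6)*cos(7*pi/16)**2/4 - sqrt(2)*sqrt(sqrt(2)/4 + 1/2)*exp(-I*pi/6)*cos(7*pi/16)**2/4 - sqrt(2)*sqrt(sqrt(2)/4 + 1/2)*exp(-I*pi/6)*sin(7*pi/16)**2/4. Key observation: gates 6-11 undo each other exactly, leaving only the rest of the circuit to track.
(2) A full measurement returns |1000> with probability 0.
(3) The observable ZIII averages to 1.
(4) The expectation value of IZZI is -sqrt(1/2 - sqrt(2)/4)*sqrt(sqrt(2)/4 + 1/2)*sin(7*pi/16)**4 - 2*sqrt(1/2 - sqrt(2)/4)*sqrt(sqrt(2)/4 + 1/2)*sin(7*pi/16)**2*cos(7*pi/16)**2 - sqrt(1/2 - sqrt(2)/4)*sqrt(sqrt(2)/4 + 1/2)*cos(7*pi/16)**4 + sqrt(6)*cos(7*pi/16)**4/4 + sqrt(6)*sin(7*pi/16)**2*cos(7*pi/16)**2/2 + sqrt(6)*sin(7*pi/16)**4/4.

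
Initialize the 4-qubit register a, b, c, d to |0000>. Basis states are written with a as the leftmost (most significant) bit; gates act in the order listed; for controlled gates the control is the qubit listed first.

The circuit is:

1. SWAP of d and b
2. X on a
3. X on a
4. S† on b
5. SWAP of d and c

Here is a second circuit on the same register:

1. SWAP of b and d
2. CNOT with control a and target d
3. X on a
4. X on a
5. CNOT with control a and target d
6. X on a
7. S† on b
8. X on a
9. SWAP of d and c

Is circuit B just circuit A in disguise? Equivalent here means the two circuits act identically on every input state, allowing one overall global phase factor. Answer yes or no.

Yes — the two circuits implement the same unitary up to a global phase.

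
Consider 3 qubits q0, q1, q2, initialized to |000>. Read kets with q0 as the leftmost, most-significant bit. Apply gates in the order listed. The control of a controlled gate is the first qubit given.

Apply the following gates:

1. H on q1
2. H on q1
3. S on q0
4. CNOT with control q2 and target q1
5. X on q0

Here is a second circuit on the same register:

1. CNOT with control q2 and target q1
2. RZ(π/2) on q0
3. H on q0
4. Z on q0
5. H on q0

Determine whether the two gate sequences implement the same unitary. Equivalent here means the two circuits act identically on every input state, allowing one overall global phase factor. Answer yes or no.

Yes — the two circuits implement the same unitary up to a global phase.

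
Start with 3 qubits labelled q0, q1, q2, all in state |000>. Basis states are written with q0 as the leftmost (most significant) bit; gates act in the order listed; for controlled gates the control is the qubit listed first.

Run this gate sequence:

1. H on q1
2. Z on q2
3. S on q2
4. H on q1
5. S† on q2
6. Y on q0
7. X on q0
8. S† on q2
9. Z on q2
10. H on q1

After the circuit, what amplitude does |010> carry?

The final state's coefficient on |010> equals sqrt(2)*I/2.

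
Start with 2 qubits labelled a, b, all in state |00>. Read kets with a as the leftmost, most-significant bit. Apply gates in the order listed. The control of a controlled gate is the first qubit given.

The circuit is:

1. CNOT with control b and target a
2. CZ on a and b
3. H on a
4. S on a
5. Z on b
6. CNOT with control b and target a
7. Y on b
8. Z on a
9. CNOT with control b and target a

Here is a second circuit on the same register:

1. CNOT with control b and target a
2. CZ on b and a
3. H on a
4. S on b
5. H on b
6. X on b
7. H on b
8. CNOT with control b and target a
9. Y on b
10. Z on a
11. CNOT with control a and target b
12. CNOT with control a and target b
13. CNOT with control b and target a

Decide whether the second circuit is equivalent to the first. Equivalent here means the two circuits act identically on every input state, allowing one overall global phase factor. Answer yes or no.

No: there is an input state on which the two circuits produce genuinely different outputs (not merely differing by a phase).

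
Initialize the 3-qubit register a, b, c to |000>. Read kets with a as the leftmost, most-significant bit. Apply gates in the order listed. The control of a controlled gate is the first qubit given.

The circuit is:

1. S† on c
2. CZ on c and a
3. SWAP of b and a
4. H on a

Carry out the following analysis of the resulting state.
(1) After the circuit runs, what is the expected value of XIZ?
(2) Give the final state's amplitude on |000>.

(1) The observable XIZ averages to 1.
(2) The final state's coefficient on |000> equals sqrt(2)/2.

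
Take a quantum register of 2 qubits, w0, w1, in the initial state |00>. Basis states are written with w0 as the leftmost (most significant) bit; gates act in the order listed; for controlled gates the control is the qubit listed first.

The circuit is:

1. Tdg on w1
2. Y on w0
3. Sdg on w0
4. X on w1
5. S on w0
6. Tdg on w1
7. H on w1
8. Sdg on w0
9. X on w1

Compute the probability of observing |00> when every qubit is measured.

A full measurement returns |00> with probability 0.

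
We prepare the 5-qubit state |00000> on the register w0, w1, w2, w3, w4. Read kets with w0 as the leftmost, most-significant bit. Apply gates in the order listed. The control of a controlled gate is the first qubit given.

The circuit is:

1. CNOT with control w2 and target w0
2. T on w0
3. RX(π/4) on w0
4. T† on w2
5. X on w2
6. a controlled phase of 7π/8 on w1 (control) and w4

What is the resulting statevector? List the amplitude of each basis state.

After the circuit, the state carries amplitude sqrt(sqrt(2) + 2)/2 on |00100>, -I*sqrt(2 - sqrt(2))/2 on |10100>, and 0 on every other basis state.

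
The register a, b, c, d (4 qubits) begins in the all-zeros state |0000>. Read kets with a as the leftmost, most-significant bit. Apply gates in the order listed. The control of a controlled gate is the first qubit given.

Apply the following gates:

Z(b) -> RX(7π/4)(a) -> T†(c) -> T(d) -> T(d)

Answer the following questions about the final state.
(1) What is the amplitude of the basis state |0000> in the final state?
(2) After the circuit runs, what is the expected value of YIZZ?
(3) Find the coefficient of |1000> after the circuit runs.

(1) The final state's coefficient on |0000> equals -sqrt(sqrt(2) + 2)/2.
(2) In the final state, YIZZ has expectation sqrt(2)/2.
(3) |1000> carries amplitude -I*sqrt(2 - sqrt(2))/2 in the final state.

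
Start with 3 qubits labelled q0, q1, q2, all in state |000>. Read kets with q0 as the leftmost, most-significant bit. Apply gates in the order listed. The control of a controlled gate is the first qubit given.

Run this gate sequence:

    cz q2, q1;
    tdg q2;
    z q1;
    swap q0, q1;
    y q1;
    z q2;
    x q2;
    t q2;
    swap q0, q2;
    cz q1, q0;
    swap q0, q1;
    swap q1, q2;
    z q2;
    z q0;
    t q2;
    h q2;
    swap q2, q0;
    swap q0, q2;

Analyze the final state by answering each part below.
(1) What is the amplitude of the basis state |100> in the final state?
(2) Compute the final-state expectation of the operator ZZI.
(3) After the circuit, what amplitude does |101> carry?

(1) The amplitude on |100> is sqrt(2)/2.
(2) The observable ZZI averages to -1.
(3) The amplitude on |101> is -sqrt(2)/2.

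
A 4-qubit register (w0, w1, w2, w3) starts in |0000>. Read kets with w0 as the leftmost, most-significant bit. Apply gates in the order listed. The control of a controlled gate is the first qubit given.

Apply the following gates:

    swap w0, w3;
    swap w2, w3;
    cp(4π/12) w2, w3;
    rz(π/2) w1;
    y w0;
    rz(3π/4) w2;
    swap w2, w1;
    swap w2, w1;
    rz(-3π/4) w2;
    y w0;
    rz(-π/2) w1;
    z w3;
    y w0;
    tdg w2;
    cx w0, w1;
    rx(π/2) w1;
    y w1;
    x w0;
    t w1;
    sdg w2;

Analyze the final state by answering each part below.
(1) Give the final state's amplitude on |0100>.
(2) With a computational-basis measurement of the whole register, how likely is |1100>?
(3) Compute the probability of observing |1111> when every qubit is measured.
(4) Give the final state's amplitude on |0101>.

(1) The amplitude on |0100> is sqrt(2)*exp(3*I*pi/4)/2.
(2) A full measurement returns |1100> with probability 0.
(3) A full measurement returns |1111> with probability 0.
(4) The final state's coefficient on |0101> equals 0.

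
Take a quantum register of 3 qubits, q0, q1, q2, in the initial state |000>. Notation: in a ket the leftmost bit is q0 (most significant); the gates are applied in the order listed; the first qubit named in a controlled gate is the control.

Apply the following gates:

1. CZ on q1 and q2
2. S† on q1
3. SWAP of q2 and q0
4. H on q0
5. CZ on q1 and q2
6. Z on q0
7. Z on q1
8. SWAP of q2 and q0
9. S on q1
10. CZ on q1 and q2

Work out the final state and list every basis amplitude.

After the circuit, the state carries amplitude sqrt(2)/2 on |000>, -sqrt(2)/2 on |001>, and 0 on every other basis state.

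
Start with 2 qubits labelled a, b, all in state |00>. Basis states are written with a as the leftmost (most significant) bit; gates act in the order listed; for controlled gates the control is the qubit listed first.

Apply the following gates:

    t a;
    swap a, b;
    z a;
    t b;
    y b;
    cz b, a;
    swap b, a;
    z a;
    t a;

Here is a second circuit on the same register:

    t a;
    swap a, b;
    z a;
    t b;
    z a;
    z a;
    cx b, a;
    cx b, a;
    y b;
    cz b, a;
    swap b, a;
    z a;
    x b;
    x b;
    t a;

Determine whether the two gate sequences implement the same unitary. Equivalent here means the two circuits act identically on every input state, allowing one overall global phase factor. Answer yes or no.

Yes — the two circuits implement the same unitary up to a global phase.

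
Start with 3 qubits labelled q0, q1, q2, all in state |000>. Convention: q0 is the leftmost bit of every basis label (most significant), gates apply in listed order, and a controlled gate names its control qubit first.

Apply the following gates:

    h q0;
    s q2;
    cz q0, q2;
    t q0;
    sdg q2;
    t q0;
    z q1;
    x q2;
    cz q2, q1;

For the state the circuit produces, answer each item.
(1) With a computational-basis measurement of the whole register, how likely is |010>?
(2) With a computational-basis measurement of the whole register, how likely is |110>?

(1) Outcome |010> occurs with probability 0.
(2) Outcome |110> occurs with probability 0.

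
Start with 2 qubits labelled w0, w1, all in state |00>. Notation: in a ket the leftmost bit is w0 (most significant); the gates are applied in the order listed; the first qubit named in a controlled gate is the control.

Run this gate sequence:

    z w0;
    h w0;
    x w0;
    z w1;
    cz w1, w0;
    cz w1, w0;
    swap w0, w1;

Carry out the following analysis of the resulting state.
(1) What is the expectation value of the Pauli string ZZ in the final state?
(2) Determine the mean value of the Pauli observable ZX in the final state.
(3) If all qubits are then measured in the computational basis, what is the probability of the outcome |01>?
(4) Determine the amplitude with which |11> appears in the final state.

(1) In the final state, ZZ has expectation 0.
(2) The observable ZX averages to 1.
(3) Outcome |01> occurs with probability 1/2.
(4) The amplitude on |11> is 0.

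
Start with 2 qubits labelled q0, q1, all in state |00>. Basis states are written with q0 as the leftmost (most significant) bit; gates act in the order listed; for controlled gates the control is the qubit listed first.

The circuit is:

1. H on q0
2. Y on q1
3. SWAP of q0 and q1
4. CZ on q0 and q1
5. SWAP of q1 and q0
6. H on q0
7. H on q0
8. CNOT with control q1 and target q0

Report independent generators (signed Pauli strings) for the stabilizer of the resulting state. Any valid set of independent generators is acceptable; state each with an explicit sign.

The stabilizer group can be generated by -XI, -IZ, among other valid generating sets.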